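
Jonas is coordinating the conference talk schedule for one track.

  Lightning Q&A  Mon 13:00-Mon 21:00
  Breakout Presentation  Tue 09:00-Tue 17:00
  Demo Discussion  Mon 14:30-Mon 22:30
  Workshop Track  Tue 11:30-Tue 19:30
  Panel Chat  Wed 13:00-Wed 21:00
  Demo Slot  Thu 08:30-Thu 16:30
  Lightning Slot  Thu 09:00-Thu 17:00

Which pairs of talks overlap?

Two intervals overlap when each starts before the other ends.
Sorted by start: Lightning Q&A, Demo Discussion, Breakout Presentation, Workshop Track, Panel Chat, Demo Slot, Lightning Slot.
Demo Discussion starts before Lightning Q&A ends → Lightning Q&A and Demo Discussion overlap.
Breakout Presentation starts after Lightning Q&A ends, so Lightning Q&A has no further overlaps.
Breakout Presentation starts after Demo Discussion ends, so Demo Discussion has no further overlaps.
Workshop Track starts before Breakout Presentation ends → Breakout Presentation and Workshop Track overlap.
Panel Chat starts after Breakout Presentation ends, so Breakout Presentation has no further overlaps.
Panel Chat starts after Workshop Track ends, so Workshop Track has no further overlaps.
Demo Slot starts after Panel Chat ends, so Panel Chat has no further overlaps.
Lightning Slot starts before Demo Slot ends → Demo Slot and Lightning Slot overlap.

Breakout Presentation & Workshop Track, Demo Discussion & Lightning Q&A, Demo Slot & Lightning Slot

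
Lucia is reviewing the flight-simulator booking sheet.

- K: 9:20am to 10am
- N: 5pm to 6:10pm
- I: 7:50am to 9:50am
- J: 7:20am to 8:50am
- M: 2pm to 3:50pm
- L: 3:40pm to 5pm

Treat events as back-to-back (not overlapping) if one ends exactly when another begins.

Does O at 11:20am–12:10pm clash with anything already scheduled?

No — it doesn't clash with anything

J: ends 8:50am at or before O starts 11:20am → clear.
I: ends 9:50am at or before O starts 11:20am → clear.
K: ends 10am at or before O starts 11:20am → clear.
M: starts 2pm at or after O ends 12:10pm → clear.
L: starts 3:40pm at or after O ends 12:10pm → clear.
N: starts 5pm at or after O ends 12:10pm → clear.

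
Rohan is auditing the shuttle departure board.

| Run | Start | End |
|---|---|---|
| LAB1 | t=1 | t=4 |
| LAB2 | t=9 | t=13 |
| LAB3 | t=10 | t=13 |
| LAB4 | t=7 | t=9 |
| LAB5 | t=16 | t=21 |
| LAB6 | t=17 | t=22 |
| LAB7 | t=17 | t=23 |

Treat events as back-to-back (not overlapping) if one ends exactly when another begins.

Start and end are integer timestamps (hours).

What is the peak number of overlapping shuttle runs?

3

Sort all start/end points and keep a running count:
t=1 start LAB1 → 1
t=4 end LAB1 → 0
t=7 start LAB4 → 1
t=9 end LAB4 → 0
t=9 start LAB2 → 1
t=10 start LAB3 → 2
t=13 end LAB2 → 1
t=13 end LAB3 → 0
t=16 start LAB5 → 1
t=17 start LAB6 → 2
t=17 start LAB7 → 3
t=21 end LAB5 → 2
t=22 end LAB6 → 1
t=23 end LAB7 → 0
Peak is 3, at t=17 (LAB5, LAB6, LAB7).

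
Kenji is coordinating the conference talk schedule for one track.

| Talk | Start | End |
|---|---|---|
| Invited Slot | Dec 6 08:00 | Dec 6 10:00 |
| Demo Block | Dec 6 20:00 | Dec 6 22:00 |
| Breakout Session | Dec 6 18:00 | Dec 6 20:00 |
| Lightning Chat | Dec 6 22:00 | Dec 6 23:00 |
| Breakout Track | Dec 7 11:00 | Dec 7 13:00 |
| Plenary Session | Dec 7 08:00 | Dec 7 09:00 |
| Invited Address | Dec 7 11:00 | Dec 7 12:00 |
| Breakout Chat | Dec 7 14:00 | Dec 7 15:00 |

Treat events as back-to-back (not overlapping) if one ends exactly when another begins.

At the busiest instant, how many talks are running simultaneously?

Sweep the timeline, counting +1 at each start and −1 at each end (ends before starts at a tie):
Dec 6 08:00 start Invited Slot → 1
Dec 6 10:00 end Invited Slot → 0
Dec 6 18:00 start Breakout Session → 1
Dec 6 20:00 end Breakout Session → 0
Dec 6 20:00 start Demo Block → 1
Dec 6 22:00 end Demo Block → 0
Dec 6 22:00 start Lightning Chat → 1
Dec 6 23:00 end Lightning Chat → 0
Dec 7 08:00 start Plenary Session → 1
Dec 7 09:00 end Plenary Session → 0
Dec 7 11:00 start Breakout Track → 1
Dec 7 11:00 start Invited Address → 2
Dec 7 12:00 end Invited Address → 1
Dec 7 13:00 end Breakout Track → 0
Dec 7 14:00 start Breakout Chat → 1
Dec 7 15:00 end Breakout Chat → 0
Peak is 2, at Dec 7 11:00 (Breakout Track, Invited Address).

2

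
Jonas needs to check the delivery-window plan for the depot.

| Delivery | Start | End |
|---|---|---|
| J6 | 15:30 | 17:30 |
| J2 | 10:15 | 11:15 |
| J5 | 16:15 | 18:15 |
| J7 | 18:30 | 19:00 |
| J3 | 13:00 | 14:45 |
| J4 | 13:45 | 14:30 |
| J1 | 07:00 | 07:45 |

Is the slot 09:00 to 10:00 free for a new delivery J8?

Yes — the slot is free

J1: ends 07:45 at or before J8 starts 09:00 → clear.
J2: starts 10:15 at or after J8 ends 10:00 → clear.
J3: starts 13:00 at or after J8 ends 10:00 → clear.
J4: starts 13:45 at or after J8 ends 10:00 → clear.
J6: starts 15:30 at or after J8 ends 10:00 → clear.
J5: starts 16:15 at or after J8 ends 10:00 → clear.
J7: starts 18:30 at or after J8 ends 10:00 → clear.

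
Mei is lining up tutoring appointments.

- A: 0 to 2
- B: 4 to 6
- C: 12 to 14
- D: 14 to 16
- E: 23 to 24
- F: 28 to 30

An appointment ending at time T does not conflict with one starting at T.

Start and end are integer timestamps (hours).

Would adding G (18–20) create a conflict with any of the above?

No — it doesn't clash with anything

A: ends 2 at or before G starts 18 → clear.
B: ends 6 at or before G starts 18 → clear.
C: ends 14 at or before G starts 18 → clear.
D: ends 16 at or before G starts 18 → clear.
E: starts 23 at or after G ends 20 → clear.
F: starts 28 at or after G ends 20 → clear.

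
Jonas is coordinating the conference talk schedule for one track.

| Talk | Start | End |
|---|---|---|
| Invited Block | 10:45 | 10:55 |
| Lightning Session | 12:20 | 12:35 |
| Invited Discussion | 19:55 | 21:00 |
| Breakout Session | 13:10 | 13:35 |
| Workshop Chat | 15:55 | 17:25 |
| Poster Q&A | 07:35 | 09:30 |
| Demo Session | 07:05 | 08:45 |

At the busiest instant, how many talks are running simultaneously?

2

Walk through starts and ends in time order (an end at T is processed before a start at T):
07:05 start Demo Session → 1
07:35 start Poster Q&A → 2
08:45 end Demo Session → 1
09:30 end Poster Q&A → 0
10:45 start Invited Block → 1
10:55 end Invited Block → 0
12:20 start Lightning Session → 1
12:35 end Lightning Session → 0
13:10 start Breakout Session → 1
13:35 end Breakout Session → 0
15:55 start Workshop Chat → 1
17:25 end Workshop Chat → 0
19:55 start Invited Discussion → 1
21:00 end Invited Discussion → 0
Peak is 2, at 07:35 (Demo Session, Poster Q&A).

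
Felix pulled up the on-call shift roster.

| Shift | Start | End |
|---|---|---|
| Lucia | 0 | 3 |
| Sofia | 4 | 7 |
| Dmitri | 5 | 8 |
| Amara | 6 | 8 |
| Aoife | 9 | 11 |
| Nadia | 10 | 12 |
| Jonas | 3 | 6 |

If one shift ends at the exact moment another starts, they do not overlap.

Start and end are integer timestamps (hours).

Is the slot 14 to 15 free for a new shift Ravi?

Lucia: ends 3 at or before Ravi starts 14 → clear.
Jonas: ends 6 at or before Ravi starts 14 → clear.
Sofia: ends 7 at or before Ravi starts 14 → clear.
Dmitri: ends 8 at or before Ravi starts 14 → clear.
Amara: ends 8 at or before Ravi starts 14 → clear.
Aoife: ends 11 at or before Ravi starts 14 → clear.
Nadia: ends 12 at or before Ravi starts 14 → clear.

Yes — the slot is free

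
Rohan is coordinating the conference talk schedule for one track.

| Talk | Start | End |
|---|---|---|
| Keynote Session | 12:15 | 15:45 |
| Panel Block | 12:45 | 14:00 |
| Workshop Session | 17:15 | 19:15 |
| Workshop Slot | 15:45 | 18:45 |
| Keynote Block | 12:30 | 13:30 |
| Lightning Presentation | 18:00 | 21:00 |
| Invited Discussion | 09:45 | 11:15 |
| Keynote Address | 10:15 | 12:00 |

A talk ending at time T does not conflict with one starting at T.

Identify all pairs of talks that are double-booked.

Invited Discussion & Keynote Address, Keynote Block & Keynote Session, Keynote Block & Panel Block, Keynote Session & Panel Block, Lightning Presentation & Workshop Session, Lightning Presentation & Workshop Slot, Workshop Session & Workshop Slot

Sorted by start: Invited Discussion, Keynote Address, Keynote Session, Keynote Block, Panel Block, Workshop Slot, Workshop Session, Lightning Presentation.
Keynote Address starts before Invited Discussion ends → Invited Discussion and Keynote Address overlap.
Keynote Session starts after Invited Discussion ends; Invited Discussion is clear from here.
Keynote Session starts after Keynote Address ends; Keynote Address is clear from here.
Keynote Block starts before Keynote Session ends → Keynote Session and Keynote Block overlap.
Panel Block starts before Keynote Session ends → Keynote Session and Panel Block overlap.
Workshop Slot starts exactly when Keynote Session ends (back-to-back, no overlap); Keynote Session is clear from here.
Panel Block starts before Keynote Block ends → Keynote Block and Panel Block overlap.
Workshop Slot starts after Keynote Block ends; Keynote Block is clear from here.
Workshop Slot starts after Panel Block ends; Panel Block is clear from here.
Workshop Session starts before Workshop Slot ends → Workshop Slot and Workshop Session overlap.
Lightning Presentation starts before Workshop Slot ends → Workshop Slot and Lightning Presentation overlap.
Lightning Presentation starts before Workshop Session ends → Workshop Session and Lightning Presentation overlap.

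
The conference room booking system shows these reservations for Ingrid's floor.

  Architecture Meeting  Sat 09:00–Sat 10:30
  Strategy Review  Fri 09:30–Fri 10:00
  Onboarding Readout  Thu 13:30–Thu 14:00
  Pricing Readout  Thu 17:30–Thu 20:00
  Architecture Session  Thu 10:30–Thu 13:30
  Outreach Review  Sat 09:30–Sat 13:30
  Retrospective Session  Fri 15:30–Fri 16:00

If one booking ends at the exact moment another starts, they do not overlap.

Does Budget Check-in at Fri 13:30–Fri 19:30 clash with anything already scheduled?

Yes — it overlaps Retrospective Session

Architecture Session: ends Thu 13:30 at or before Budget Check-in starts Fri 13:30 → clear.
Onboarding Readout: ends Thu 14:00 at or before Budget Check-in starts Fri 13:30 → clear.
Pricing Readout: ends Thu 20:00 at or before Budget Check-in starts Fri 13:30 → clear.
Strategy Review: ends Fri 10:00 at or before Budget Check-in starts Fri 13:30 → clear.
Retrospective Session: starts Fri 15:30 before Budget Check-in ends Fri 19:30, and ends Fri 16:00 after Budget Check-in starts Fri 13:30 → overlap.
Architecture Meeting: starts Sat 09:00 at or after Budget Check-in ends Fri 19:30 → clear.
Outreach Review: starts Sat 09:30 at or after Budget Check-in ends Fri 19:30 → clear.
Budget Check-in overlaps Retrospective Session.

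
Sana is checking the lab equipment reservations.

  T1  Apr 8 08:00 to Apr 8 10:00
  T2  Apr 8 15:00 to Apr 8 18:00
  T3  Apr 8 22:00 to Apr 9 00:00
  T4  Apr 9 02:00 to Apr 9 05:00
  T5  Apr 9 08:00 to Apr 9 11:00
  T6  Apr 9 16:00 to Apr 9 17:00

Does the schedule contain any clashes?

No

Check each pair: they overlap iff neither finishes before the other starts.
Sorted by start: T1, T2, T3, T4, T5, T6.
T2 starts after T1 ends — done with T1.
T3 starts after T2 ends — done with T2.
T4 starts after T3 ends — done with T3.
T5 starts after T4 ends — done with T4.
T6 starts after T5 ends.
Every pair is clear; the schedule has no overlaps.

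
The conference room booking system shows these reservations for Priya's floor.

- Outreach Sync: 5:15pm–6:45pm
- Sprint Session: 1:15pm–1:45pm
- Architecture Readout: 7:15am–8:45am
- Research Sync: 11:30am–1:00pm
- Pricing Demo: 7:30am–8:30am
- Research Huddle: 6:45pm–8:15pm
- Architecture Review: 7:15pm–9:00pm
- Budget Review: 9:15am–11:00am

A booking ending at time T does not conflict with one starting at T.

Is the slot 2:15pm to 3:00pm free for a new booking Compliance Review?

Yes — the slot is free

Architecture Readout: ends 8:45am at or before Compliance Review starts 2:15pm → clear.
Pricing Demo: ends 8:30am at or before Compliance Review starts 2:15pm → clear.
Budget Review: ends 11:00am at or before Compliance Review starts 2:15pm → clear.
Research Sync: ends 1:00pm at or before Compliance Review starts 2:15pm → clear.
Sprint Session: ends 1:45pm at or before Compliance Review starts 2:15pm → clear.
Outreach Sync: starts 5:15pm at or after Compliance Review ends 3:00pm → clear.
Research Huddle: starts 6:45pm at or after Compliance Review ends 3:00pm → clear.
Architecture Review: starts 7:15pm at or after Compliance Review ends 3:00pm → clear.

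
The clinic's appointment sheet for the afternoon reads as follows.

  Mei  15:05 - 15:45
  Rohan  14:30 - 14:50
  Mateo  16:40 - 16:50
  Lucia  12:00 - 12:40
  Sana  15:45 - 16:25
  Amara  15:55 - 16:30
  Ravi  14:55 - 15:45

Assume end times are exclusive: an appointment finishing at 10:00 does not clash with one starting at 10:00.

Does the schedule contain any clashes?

Yes

Sorted by start: Lucia, Rohan, Ravi, Mei, Sana, Amara, Mateo.
Rohan starts after Lucia ends; Lucia is clear from here.
Ravi starts after Rohan ends; Rohan is clear from here.
Mei starts before Ravi ends → Ravi and Mei overlap.
That's a conflict, so the schedule is not conflict-free.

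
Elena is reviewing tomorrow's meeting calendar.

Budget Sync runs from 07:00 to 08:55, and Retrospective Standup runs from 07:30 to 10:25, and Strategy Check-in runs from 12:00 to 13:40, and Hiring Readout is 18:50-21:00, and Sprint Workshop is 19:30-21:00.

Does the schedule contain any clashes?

Yes

Sorted by start: Budget Sync, Retrospective Standup, Strategy Check-in, Hiring Readout, Sprint Workshop.
Retrospective Standup starts before Budget Sync ends → Budget Sync and Retrospective Standup overlap.
That's a conflict, so the schedule is not conflict-free.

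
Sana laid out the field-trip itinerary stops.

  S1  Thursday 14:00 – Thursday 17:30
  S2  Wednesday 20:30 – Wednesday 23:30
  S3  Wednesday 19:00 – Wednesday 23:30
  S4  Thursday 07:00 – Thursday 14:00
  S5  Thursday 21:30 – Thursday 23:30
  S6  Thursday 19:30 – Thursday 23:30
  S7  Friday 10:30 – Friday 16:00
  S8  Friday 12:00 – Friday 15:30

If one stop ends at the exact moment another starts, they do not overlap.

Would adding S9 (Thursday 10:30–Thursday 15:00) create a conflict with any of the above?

S3: ends Wednesday 23:30 at or before S9 starts Thursday 10:30 → clear.
S2: ends Wednesday 23:30 at or before S9 starts Thursday 10:30 → clear.
S4: starts Thursday 07:00 before S9 ends Thursday 15:00, and ends Thursday 14:00 after S9 starts Thursday 10:30 → overlap.
S1: starts Thursday 14:00 before S9 ends Thursday 15:00, and ends Thursday 17:30 after S9 starts Thursday 10:30 → overlap.
S6: starts Thursday 19:30 at or after S9 ends Thursday 15:00 → clear.
S5: starts Thursday 21:30 at or after S9 ends Thursday 15:00 → clear.
S7: starts Friday 10:30 at or after S9 ends Thursday 15:00 → clear.
S8: starts Friday 12:00 at or after S9 ends Thursday 15:00 → clear.
S9 overlaps S1, S4.

Yes — it overlaps S1, S4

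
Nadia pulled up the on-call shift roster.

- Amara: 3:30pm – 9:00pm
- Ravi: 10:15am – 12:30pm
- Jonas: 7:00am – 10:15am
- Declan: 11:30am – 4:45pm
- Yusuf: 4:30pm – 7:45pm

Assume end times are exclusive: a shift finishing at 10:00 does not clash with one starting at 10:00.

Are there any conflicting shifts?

Sorted by start: Jonas, Ravi, Declan, Amara, Yusuf.
Ravi starts exactly when Jonas ends (back-to-back, no overlap) — done with Jonas.
Declan starts before Ravi ends → Ravi and Declan overlap.
That's a conflict, so the schedule is not conflict-free.

Yes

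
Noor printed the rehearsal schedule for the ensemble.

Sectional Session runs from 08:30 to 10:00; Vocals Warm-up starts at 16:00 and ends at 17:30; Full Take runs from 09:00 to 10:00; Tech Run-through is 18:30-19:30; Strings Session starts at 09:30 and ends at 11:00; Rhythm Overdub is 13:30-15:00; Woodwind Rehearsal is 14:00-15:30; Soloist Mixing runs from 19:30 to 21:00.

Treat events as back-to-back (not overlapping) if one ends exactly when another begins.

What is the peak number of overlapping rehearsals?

Sort all start/end points and keep a running count:
08:30 start Sectional Session → 1
09:00 start Full Take → 2
09:30 start Strings Session → 3
10:00 end Full Take → 2
10:00 end Sectional Session → 1
11:00 end Strings Session → 0
13:30 start Rhythm Overdub → 1
14:00 start Woodwind Rehearsal → 2
15:00 end Rhythm Overdub → 1
15:30 end Woodwind Rehearsal → 0
16:00 start Vocals Warm-up → 1
17:30 end Vocals Warm-up → 0
18:30 start Tech Run-through → 1
19:30 end Tech Run-through → 0
19:30 start Soloist Mixing → 1
21:00 end Soloist Mixing → 0
Peak is 3, at 09:30 (Full Take, Sectional Session, Strings Session).

3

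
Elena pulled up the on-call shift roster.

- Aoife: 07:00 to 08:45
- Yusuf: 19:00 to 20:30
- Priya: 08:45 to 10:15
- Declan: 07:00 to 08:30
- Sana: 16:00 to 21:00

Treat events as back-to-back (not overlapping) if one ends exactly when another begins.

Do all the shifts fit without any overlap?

Two intervals overlap when each starts before the other ends.
Sorted by start: Aoife, Declan, Priya, Sana, Yusuf.
Declan starts before Aoife ends → Aoife and Declan overlap.
That's a conflict, so the schedule is not conflict-free.

No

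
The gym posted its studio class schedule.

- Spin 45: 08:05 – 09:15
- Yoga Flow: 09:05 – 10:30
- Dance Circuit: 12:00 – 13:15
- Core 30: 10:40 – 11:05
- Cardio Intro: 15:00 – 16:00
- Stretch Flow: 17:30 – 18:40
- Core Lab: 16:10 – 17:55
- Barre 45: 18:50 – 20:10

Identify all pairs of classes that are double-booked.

Core Lab & Stretch Flow, Spin 45 & Yoga Flow

Sorted by start: Spin 45, Yoga Flow, Core 30, Dance Circuit, Cardio Intro, Core Lab, Stretch Flow, Barre 45.
Yoga Flow starts before Spin 45 ends → Spin 45 and Yoga Flow overlap.
Core 30 starts after Spin 45 ends — done with Spin 45.
Core 30 starts after Yoga Flow ends — done with Yoga Flow.
Dance Circuit starts after Core 30 ends — done with Core 30.
Cardio Intro starts after Dance Circuit ends — done with Dance Circuit.
Core Lab starts after Cardio Intro ends — done with Cardio Intro.
Stretch Flow starts before Core Lab ends → Core Lab and Stretch Flow overlap.
Barre 45 starts after Core Lab ends.
Barre 45 starts after Stretch Flow ends.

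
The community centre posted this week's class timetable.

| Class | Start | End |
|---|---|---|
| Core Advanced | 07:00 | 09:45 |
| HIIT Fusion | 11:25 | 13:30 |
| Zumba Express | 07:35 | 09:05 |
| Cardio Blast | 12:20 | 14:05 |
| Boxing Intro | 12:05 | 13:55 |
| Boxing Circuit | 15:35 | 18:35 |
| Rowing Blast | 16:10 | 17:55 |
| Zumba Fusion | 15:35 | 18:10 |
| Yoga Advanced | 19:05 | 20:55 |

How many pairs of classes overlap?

Sorted by start: Core Advanced, Zumba Express, HIIT Fusion, Boxing Intro, Cardio Blast, Boxing Circuit, Zumba Fusion, Rowing Blast, Yoga Advanced.
Zumba Express starts before Core Advanced ends → Core Advanced and Zumba Express overlap.
HIIT Fusion starts after Core Advanced ends; Core Advanced is clear from here.
HIIT Fusion starts after Zumba Express ends; Zumba Express is clear from here.
Boxing Intro starts before HIIT Fusion ends → HIIT Fusion and Boxing Intro overlap.
Cardio Blast starts before HIIT Fusion ends → HIIT Fusion and Cardio Blast overlap.
Boxing Circuit starts after HIIT Fusion ends; HIIT Fusion is clear from here.
Cardio Blast starts before Boxing Intro ends → Boxing Intro and Cardio Blast overlap.
Boxing Circuit starts after Boxing Intro ends; Boxing Intro is clear from here.
Boxing Circuit starts after Cardio Blast ends; Cardio Blast is clear from here.
Zumba Fusion starts before Boxing Circuit ends → Boxing Circuit and Zumba Fusion overlap.
Rowing Blast starts before Boxing Circuit ends → Boxing Circuit and Rowing Blast overlap.
Yoga Advanced starts after Boxing Circuit ends.
Rowing Blast starts before Zumba Fusion ends → Zumba Fusion and Rowing Blast overlap.
Yoga Advanced starts after Zumba Fusion ends.
Yoga Advanced starts after Rowing Blast ends.
Overlapping pairs: Boxing Circuit & Rowing Blast, Boxing Circuit & Zumba Fusion, Boxing Intro & Cardio Blast, Boxing Intro & HIIT Fusion, Cardio Blast & HIIT Fusion, Core Advanced & Zumba Express, Rowing Blast & Zumba Fusion — 7 in total.

7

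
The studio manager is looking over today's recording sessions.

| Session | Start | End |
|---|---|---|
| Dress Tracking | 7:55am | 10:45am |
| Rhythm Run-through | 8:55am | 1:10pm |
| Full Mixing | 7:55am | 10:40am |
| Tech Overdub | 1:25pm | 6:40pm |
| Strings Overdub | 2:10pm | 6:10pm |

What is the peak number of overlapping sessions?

Sort all start/end points and keep a running count:
7:55am start Dress Tracking → 1
7:55am start Full Mixing → 2
8:55am start Rhythm Run-through → 3
10:40am end Full Mixing → 2
10:45am end Dress Tracking → 1
1:10pm end Rhythm Run-through → 0
1:25pm start Tech Overdub → 1
2:10pm start Strings Overdub → 2
6:10pm end Strings Overdub → 1
6:40pm end Tech Overdub → 0
Peak is 3, at 8:55am (Dress Tracking, Full Mixing, Rhythm Run-through).

3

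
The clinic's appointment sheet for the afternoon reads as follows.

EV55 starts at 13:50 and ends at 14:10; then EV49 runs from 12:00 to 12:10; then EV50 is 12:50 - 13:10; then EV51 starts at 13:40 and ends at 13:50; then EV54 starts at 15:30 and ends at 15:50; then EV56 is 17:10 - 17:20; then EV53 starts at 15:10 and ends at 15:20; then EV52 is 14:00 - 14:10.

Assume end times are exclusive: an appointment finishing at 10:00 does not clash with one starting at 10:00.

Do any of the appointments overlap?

Sorted by start: EV49, EV50, EV51, EV55, EV52, EV53, EV54, EV56.
EV50 starts after EV49 ends — done with EV49.
EV51 starts after EV50 ends — done with EV50.
EV55 starts exactly when EV51 ends (back-to-back, no overlap) — done with EV51.
EV52 starts before EV55 ends → EV55 and EV52 overlap.
That's a conflict, so the schedule is not conflict-free.

Yes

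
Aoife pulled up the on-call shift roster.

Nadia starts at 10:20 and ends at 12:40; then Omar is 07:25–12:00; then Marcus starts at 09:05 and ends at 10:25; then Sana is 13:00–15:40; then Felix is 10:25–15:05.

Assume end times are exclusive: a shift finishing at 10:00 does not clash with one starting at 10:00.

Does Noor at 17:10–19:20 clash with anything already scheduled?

No — it doesn't clash with anything

Omar: ends 12:00 at or before Noor starts 17:10 → clear.
Marcus: ends 10:25 at or before Noor starts 17:10 → clear.
Nadia: ends 12:40 at or before Noor starts 17:10 → clear.
Felix: ends 15:05 at or before Noor starts 17:10 → clear.
Sana: ends 15:40 at or before Noor starts 17:10 → clear.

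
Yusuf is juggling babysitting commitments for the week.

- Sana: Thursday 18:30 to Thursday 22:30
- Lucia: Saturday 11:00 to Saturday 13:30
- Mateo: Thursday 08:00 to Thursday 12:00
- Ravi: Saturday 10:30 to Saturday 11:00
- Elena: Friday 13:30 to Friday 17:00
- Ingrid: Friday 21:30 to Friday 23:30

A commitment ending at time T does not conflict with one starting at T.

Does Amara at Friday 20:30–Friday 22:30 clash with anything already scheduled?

Mateo: ends Thursday 12:00 at or before Amara starts Friday 20:30 → clear.
Sana: ends Thursday 22:30 at or before Amara starts Friday 20:30 → clear.
Elena: ends Friday 17:00 at or before Amara starts Friday 20:30 → clear.
Ingrid: starts Friday 21:30 before Amara ends Friday 22:30, and ends Friday 23:30 after Amara starts Friday 20:30 → overlap.
Ravi: starts Saturday 10:30 at or after Amara ends Friday 22:30 → clear.
Lucia: starts Saturday 11:00 at or after Amara ends Friday 22:30 → clear.
Amara overlaps Ingrid.

Yes — it overlaps Ingrid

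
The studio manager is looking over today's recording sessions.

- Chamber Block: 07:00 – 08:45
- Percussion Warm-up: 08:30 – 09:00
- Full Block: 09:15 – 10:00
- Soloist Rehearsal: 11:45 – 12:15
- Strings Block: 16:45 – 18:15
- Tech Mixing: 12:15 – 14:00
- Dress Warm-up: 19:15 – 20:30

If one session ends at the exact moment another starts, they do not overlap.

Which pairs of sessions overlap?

Two intervals overlap when each starts before the other ends.
Sorted by start: Chamber Block, Percussion Warm-up, Full Block, Soloist Rehearsal, Tech Mixing, Strings Block, Dress Warm-up.
Percussion Warm-up starts before Chamber Block ends → Chamber Block and Percussion Warm-up overlap.
Full Block starts after Chamber Block ends; Chamber Block is clear from here.
Full Block starts after Percussion Warm-up ends; Percussion Warm-up is clear from here.
Soloist Rehearsal starts after Full Block ends; Full Block is clear from here.
Tech Mixing starts exactly when Soloist Rehearsal ends (back-to-back, no overlap); Soloist Rehearsal is clear from here.
Strings Block starts after Tech Mixing ends; Tech Mixing is clear from here.
Dress Warm-up starts after Strings Block ends.

Chamber Block & Percussion Warm-up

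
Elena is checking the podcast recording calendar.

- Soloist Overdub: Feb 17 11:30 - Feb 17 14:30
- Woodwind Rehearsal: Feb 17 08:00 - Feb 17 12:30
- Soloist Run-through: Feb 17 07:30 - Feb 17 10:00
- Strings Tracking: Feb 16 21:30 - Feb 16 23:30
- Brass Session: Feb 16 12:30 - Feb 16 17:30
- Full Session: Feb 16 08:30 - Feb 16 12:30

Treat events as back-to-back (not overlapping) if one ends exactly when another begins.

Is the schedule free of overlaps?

Two intervals overlap when each starts before the other ends.
Sorted by start: Full Session, Brass Session, Strings Tracking, Soloist Run-through, Woodwind Rehearsal, Soloist Overdub.
Brass Session starts exactly when Full Session ends (back-to-back, no overlap) — done with Full Session.
Strings Tracking starts after Brass Session ends — done with Brass Session.
Soloist Run-through starts after Strings Tracking ends — done with Strings Tracking.
Woodwind Rehearsal starts before Soloist Run-through ends → Soloist Run-through and Woodwind Rehearsal overlap.
That's a conflict, so the schedule is not conflict-free.

No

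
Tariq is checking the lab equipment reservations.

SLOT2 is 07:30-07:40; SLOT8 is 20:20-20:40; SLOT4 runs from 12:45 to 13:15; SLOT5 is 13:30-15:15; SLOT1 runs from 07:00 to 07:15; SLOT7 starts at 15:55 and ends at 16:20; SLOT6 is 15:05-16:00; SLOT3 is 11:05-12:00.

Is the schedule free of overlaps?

Sorted by start: SLOT1, SLOT2, SLOT3, SLOT4, SLOT5, SLOT6, SLOT7, SLOT8.
SLOT2 starts after SLOT1 ends — done with SLOT1.
SLOT3 starts after SLOT2 ends — done with SLOT2.
SLOT4 starts after SLOT3 ends — done with SLOT3.
SLOT5 starts after SLOT4 ends — done with SLOT4.
SLOT6 starts before SLOT5 ends → SLOT5 and SLOT6 overlap.
That's a conflict, so the schedule is not conflict-free.

No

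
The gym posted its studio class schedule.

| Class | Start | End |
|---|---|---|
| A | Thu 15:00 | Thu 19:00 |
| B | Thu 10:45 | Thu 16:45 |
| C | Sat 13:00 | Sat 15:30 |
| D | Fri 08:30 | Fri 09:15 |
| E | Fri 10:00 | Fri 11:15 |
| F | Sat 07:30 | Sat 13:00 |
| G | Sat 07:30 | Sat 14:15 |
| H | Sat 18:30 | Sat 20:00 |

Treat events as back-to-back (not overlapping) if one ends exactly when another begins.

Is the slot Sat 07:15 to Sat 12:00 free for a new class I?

B: ends Thu 16:45 at or before I starts Sat 07:15 → clear.
A: ends Thu 19:00 at or before I starts Sat 07:15 → clear.
D: ends Fri 09:15 at or before I starts Sat 07:15 → clear.
E: ends Fri 11:15 at or before I starts Sat 07:15 → clear.
F: starts Sat 07:30 before I ends Sat 12:00, and ends Sat 13:00 after I starts Sat 07:15 → overlap.
G: starts Sat 07:30 before I ends Sat 12:00, and ends Sat 14:15 after I starts Sat 07:15 → overlap.
C: starts Sat 13:00 at or after I ends Sat 12:00 → clear.
H: starts Sat 18:30 at or after I ends Sat 12:00 → clear.
I overlaps F, G.

No — it overlaps F, G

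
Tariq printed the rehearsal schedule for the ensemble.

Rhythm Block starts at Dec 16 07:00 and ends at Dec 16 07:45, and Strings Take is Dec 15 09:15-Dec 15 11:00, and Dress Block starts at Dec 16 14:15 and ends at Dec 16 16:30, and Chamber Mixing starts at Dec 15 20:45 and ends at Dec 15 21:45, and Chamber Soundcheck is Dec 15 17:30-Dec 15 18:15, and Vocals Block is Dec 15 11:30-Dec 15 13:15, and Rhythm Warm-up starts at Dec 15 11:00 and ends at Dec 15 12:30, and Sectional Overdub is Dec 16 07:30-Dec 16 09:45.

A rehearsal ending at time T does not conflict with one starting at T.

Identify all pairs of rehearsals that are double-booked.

Check each pair: they overlap iff neither finishes before the other starts.
Sorted by start: Strings Take, Rhythm Warm-up, Vocals Block, Chamber Soundcheck, Chamber Mixing, Rhythm Block, Sectional Overdub, Dress Block.
Rhythm Warm-up starts exactly when Strings Take ends (back-to-back, no overlap), so Strings Take has no further overlaps.
Vocals Block starts before Rhythm Warm-up ends → Rhythm Warm-up and Vocals Block overlap.
Chamber Soundcheck starts after Rhythm Warm-up ends, so Rhythm Warm-up has no further overlaps.
Chamber Soundcheck starts after Vocals Block ends, so Vocals Block has no further overlaps.
Chamber Mixing starts after Chamber Soundcheck ends, so Chamber Soundcheck has no further overlaps.
Rhythm Block starts after Chamber Mixing ends, so Chamber Mixing has no further overlaps.
Sectional Overdub starts before Rhythm Block ends → Rhythm Block and Sectional Overdub overlap.
Dress Block starts after Rhythm Block ends.
Dress Block starts after Sectional Overdub ends.

Rhythm Block & Sectional Overdub, Rhythm Warm-up & Vocals Block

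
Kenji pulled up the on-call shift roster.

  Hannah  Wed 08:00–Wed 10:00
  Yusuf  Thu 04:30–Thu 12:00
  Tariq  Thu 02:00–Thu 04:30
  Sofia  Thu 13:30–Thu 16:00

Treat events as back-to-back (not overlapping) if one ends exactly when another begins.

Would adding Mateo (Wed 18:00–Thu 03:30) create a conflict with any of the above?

Hannah: ends Wed 10:00 at or before Mateo starts Wed 18:00 → clear.
Tariq: starts Thu 02:00 before Mateo ends Thu 03:30, and ends Thu 04:30 after Mateo starts Wed 18:00 → overlap.
Yusuf: starts Thu 04:30 at or after Mateo ends Thu 03:30 → clear.
Sofia: starts Thu 13:30 at or after Mateo ends Thu 03:30 → clear.
Mateo overlaps Tariq.

Yes — it overlaps Tariq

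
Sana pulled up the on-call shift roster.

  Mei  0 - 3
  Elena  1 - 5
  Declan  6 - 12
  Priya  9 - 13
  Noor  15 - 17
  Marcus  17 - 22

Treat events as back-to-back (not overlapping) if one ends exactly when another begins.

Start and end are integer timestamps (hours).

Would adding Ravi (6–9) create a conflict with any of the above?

Mei: ends 3 at or before Ravi starts 6 → clear.
Elena: ends 5 at or before Ravi starts 6 → clear.
Declan: starts 6 before Ravi ends 9, and ends 12 after Ravi starts 6 → overlap.
Priya: starts 9 at or after Ravi ends 9 → clear.
Noor: starts 15 at or after Ravi ends 9 → clear.
Marcus: starts 17 at or after Ravi ends 9 → clear.
Ravi overlaps Declan.

Yes — it overlaps Declan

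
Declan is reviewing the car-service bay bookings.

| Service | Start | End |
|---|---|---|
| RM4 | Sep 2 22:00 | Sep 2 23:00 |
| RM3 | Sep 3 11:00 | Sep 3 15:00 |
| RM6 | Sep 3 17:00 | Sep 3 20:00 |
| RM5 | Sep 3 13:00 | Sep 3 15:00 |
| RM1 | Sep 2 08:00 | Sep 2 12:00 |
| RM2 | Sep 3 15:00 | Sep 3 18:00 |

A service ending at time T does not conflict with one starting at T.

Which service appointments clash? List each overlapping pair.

RM2 & RM6, RM3 & RM5

Sorted by start: RM1, RM4, RM3, RM5, RM2, RM6.
RM4 starts after RM1 ends, so nothing later overlaps RM1 either.
RM3 starts after RM4 ends, so nothing later overlaps RM4 either.
RM5 starts before RM3 ends → RM3 and RM5 overlap.
RM2 starts exactly when RM3 ends (back-to-back, no overlap), so nothing later overlaps RM3 either.
RM2 starts exactly when RM5 ends (back-to-back, no overlap), so nothing later overlaps RM5 either.
RM6 starts before RM2 ends → RM2 and RM6 overlap.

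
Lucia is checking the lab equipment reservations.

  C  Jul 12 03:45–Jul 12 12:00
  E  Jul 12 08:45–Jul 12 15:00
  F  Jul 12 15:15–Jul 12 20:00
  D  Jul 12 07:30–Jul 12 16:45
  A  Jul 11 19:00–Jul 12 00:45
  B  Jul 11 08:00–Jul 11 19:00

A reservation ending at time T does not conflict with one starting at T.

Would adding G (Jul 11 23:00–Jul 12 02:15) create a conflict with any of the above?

Yes — it overlaps A

B: ends Jul 11 19:00 at or before G starts Jul 11 23:00 → clear.
A: starts Jul 11 19:00 before G ends Jul 12 02:15, and ends Jul 12 00:45 after G starts Jul 11 23:00 → overlap.
C: starts Jul 12 03:45 at or after G ends Jul 12 02:15 → clear.
D: starts Jul 12 07:30 at or after G ends Jul 12 02:15 → clear.
E: starts Jul 12 08:45 at or after G ends Jul 12 02:15 → clear.
F: starts Jul 12 15:15 at or after G ends Jul 12 02:15 → clear.
G overlaps A.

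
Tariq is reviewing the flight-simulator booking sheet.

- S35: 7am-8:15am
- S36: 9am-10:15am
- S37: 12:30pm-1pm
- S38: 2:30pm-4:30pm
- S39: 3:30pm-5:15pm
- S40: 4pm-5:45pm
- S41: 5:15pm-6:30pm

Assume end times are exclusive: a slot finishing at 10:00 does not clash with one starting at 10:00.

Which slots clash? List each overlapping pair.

Sorted by start: S35, S36, S37, S38, S39, S40, S41.
S36 starts after S35 ends, so nothing later overlaps S35 either.
S37 starts after S36 ends, so nothing later overlaps S36 either.
S38 starts after S37 ends, so nothing later overlaps S37 either.
S39 starts before S38 ends → S38 and S39 overlap.
S40 starts before S38 ends → S38 and S40 overlap.
S41 starts after S38 ends.
S40 starts before S39 ends → S39 and S40 overlap.
S41 starts exactly when S39 ends (back-to-back, no overlap).
S41 starts before S40 ends → S40 and S41 overlap.

S38 & S39, S38 & S40, S39 & S40, S40 & S41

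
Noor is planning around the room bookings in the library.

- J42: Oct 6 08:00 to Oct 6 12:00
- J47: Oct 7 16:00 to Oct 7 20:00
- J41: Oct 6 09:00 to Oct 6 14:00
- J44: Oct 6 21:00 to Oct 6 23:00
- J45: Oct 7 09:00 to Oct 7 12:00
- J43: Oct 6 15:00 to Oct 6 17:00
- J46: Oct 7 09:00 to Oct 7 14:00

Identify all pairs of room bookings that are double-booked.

J41 & J42, J45 & J46

Sorted by start: J42, J41, J43, J44, J45, J46, J47.
J41 starts before J42 ends → J42 and J41 overlap.
J43 starts after J42 ends — done with J42.
J43 starts after J41 ends — done with J41.
J44 starts after J43 ends — done with J43.
J45 starts after J44 ends — done with J44.
J46 starts before J45 ends → J45 and J46 overlap.
J47 starts after J45 ends.
J47 starts after J46 ends.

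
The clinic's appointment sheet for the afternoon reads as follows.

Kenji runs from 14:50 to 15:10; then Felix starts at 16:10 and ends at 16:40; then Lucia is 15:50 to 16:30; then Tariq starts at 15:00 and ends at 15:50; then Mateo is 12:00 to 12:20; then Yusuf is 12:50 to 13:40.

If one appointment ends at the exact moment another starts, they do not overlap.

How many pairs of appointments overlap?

2

Sorted by start: Mateo, Yusuf, Kenji, Tariq, Lucia, Felix.
Yusuf starts after Mateo ends, so Mateo has no further overlaps.
Kenji starts after Yusuf ends, so Yusuf has no further overlaps.
Tariq starts before Kenji ends → Kenji and Tariq overlap.
Lucia starts after Kenji ends, so Kenji has no further overlaps.
Lucia starts exactly when Tariq ends (back-to-back, no overlap), so Tariq has no further overlaps.
Felix starts before Lucia ends → Lucia and Felix overlap.
Overlapping pairs: Felix & Lucia, Kenji & Tariq — 2 in total.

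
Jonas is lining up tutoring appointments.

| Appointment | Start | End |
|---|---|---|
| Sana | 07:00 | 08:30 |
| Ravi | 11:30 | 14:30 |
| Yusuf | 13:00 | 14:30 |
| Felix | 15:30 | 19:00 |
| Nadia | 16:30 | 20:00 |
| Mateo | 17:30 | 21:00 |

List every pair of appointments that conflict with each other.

Felix & Mateo, Felix & Nadia, Mateo & Nadia, Ravi & Yusuf

Sorted by start: Sana, Ravi, Yusuf, Felix, Nadia, Mateo.
Ravi starts after Sana ends, so Sana has no further overlaps.
Yusuf starts before Ravi ends → Ravi and Yusuf overlap.
Felix starts after Ravi ends, so Ravi has no further overlaps.
Felix starts after Yusuf ends, so Yusuf has no further overlaps.
Nadia starts before Felix ends → Felix and Nadia overlap.
Mateo starts before Felix ends → Felix and Mateo overlap.
Mateo starts before Nadia ends → Nadia and Mateo overlap.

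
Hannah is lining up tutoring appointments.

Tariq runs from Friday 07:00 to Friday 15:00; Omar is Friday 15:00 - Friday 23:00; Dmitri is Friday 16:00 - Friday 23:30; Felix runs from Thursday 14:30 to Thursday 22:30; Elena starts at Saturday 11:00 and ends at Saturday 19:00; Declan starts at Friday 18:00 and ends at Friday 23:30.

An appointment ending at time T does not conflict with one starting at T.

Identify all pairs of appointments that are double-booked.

Two intervals overlap when each starts before the other ends.
Sorted by start: Felix, Tariq, Omar, Dmitri, Declan, Elena.
Tariq starts after Felix ends, so Felix has no further overlaps.
Omar starts exactly when Tariq ends (back-to-back, no overlap), so Tariq has no further overlaps.
Dmitri starts before Omar ends → Omar and Dmitri overlap.
Declan starts before Omar ends → Omar and Declan overlap.
Elena starts after Omar ends.
Declan starts before Dmitri ends → Dmitri and Declan overlap.
Elena starts after Dmitri ends.
Elena starts after Declan ends.

Declan & Dmitri, Declan & Omar, Dmitri & Omar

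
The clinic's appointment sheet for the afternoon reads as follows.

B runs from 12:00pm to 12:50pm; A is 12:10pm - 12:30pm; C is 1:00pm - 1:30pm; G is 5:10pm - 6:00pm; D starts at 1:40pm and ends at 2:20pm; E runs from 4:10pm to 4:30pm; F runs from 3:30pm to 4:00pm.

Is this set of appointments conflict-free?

No

Check each pair: they overlap iff neither finishes before the other starts.
Sorted by start: B, A, C, D, F, E, G.
A starts before B ends → B and A overlap.
That's a conflict, so the schedule is not conflict-free.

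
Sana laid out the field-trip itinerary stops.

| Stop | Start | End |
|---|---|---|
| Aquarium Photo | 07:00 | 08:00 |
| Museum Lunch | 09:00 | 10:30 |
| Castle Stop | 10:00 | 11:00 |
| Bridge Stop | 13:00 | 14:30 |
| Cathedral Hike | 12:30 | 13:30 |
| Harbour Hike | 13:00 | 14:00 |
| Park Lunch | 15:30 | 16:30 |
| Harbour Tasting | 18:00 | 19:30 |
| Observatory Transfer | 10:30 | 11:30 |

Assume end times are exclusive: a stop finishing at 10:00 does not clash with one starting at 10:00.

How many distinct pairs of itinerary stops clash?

5

Sorted by start: Aquarium Photo, Museum Lunch, Castle Stop, Observatory Transfer, Cathedral Hike, Bridge Stop, Harbour Hike, Park Lunch, Harbour Tasting.
Museum Lunch starts after Aquarium Photo ends, so nothing later overlaps Aquarium Photo either.
Castle Stop starts before Museum Lunch ends → Museum Lunch and Castle Stop overlap.
Observatory Transfer starts exactly when Museum Lunch ends (back-to-back, no overlap), so nothing later overlaps Museum Lunch either.
Observatory Transfer starts before Castle Stop ends → Castle Stop and Observatory Transfer overlap.
Cathedral Hike starts after Castle Stop ends, so nothing later overlaps Castle Stop either.
Cathedral Hike starts after Observatory Transfer ends, so nothing later overlaps Observatory Transfer either.
Bridge Stop starts before Cathedral Hike ends → Cathedral Hike and Bridge Stop overlap.
Harbour Hike starts before Cathedral Hike ends → Cathedral Hike and Harbour Hike overlap.
Park Lunch starts after Cathedral Hike ends, so nothing later overlaps Cathedral Hike either.
Harbour Hike starts before Bridge Stop ends → Bridge Stop and Harbour Hike overlap.
Park Lunch starts after Bridge Stop ends, so nothing later overlaps Bridge Stop either.
Park Lunch starts after Harbour Hike ends, so nothing later overlaps Harbour Hike either.
Harbour Tasting starts after Park Lunch ends.
Overlapping pairs: Bridge Stop & Cathedral Hike, Bridge Stop & Harbour Hike, Castle Stop & Museum Lunch, Castle Stop & Observatory Transfer, Cathedral Hike & Harbour Hike — 5 in total.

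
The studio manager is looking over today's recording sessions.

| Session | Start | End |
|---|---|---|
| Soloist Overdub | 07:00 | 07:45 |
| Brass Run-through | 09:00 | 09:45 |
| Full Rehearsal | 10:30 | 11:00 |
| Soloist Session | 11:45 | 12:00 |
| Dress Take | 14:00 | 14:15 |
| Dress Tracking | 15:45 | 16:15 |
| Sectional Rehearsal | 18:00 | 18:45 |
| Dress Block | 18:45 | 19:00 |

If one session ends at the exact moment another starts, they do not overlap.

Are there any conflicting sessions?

No

Sorted by start: Soloist Overdub, Brass Run-through, Full Rehearsal, Soloist Session, Dress Take, Dress Tracking, Sectional Rehearsal, Dress Block.
Brass Run-through starts after Soloist Overdub ends, so Soloist Overdub has no further overlaps.
Full Rehearsal starts after Brass Run-through ends, so Brass Run-through has no further overlaps.
Soloist Session starts after Full Rehearsal ends, so Full Rehearsal has no further overlaps.
Dress Take starts after Soloist Session ends, so Soloist Session has no further overlaps.
Dress Tracking starts after Dress Take ends, so Dress Take has no further overlaps.
Sectional Rehearsal starts after Dress Tracking ends, so Dress Tracking has no further overlaps.
Dress Block starts exactly when Sectional Rehearsal ends (back-to-back, no overlap).
Every pair is clear; the schedule has no overlaps.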